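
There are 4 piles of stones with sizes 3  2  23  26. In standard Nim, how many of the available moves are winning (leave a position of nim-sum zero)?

1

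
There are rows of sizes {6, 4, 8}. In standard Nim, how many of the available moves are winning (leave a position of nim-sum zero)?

1

Bitwise XOR of the heap sizes:
  0110  (6)
  0100  (4)
  1000  (8)
  ----
  1010  (10)
The overall nim-sum is X = 10. A row of size p has a winning move iff p XOR X < p (reduce it to p XOR X).
  6: 6 XOR 10 = 12 ≥ 6 — no move.
  4: 4 XOR 10 = 14 ≥ 4 — no move.
  8: 8 XOR 10 = 2 < 8 — winning move (to 2).
That gives 1 winning move.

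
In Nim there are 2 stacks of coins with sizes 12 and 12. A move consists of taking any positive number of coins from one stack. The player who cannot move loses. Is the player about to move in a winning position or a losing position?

Losing position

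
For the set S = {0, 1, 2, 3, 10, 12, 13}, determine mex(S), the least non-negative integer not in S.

4

The values 0, 1, 2, 3 are all present; 4 is the first non-negative integer missing from the set.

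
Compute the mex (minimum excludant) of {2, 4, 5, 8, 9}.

0

0 is not in the set, so the mex is 0.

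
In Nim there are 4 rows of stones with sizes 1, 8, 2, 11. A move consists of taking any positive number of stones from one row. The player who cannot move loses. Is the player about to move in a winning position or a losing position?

Losing position

Compute the nim-sum pairwise:
1 ^ 8 = 9
9 ^ 2 = 11
11 ^ 11 = 0
The nim-sum is 0, so this is a P-position: the player to move is in a losing position under optimal play.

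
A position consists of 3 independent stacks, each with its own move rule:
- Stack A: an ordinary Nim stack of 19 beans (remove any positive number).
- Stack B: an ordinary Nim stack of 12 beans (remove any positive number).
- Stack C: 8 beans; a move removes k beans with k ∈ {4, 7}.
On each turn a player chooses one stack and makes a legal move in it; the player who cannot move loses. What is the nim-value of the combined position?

29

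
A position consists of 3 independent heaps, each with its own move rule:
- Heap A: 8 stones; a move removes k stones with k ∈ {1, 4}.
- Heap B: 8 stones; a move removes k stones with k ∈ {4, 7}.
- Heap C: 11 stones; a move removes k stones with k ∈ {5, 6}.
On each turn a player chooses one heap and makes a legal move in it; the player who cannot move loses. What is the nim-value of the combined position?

For heap A, compute g(0), g(1), … with moves {1, 4}:
k:     0  1  2  3  4  5  6  7  8
g(k):  0  1  0  1  2  0  1  0  1
So g(8) = 1.
Build the Grundy sequence for heap B with g(k) = mex{g(k−s) : s ∈ {4, 7}, s ≤ k}:
k:     0  1  2  3  4  5  6  7  8
g(k):  0  0  0  0  1  1  1  1  2
So g(8) = 2.
For heap C, compute g(0), g(1), … with moves {5, 6}:
k:     0  1  2  3  4  5  6  7  8  9 10 11
g(k):  0  0  0  0  0  1  1  1  1  1  2  0
So g(11) = 0.
The value of a disjunctive sum is the nim-sum of the parts.
Combined value = 1 ⊕ 2 ⊕ 0 = 3.

3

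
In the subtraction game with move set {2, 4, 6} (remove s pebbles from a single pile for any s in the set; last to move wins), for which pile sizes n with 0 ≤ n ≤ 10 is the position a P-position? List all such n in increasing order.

0, 1, 8, 9

Compute g(0), g(1), … for moves {2, 4, 6}:
k:     0  1  2  3  4  5  6  7  8  9 10
g(k):  0  0  1  1  2  2  3  3  0  0  1
The P-positions (g = 0) in 0..10 are 0, 1, 8, 9.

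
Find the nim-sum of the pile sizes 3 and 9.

10

Compute the nim-sum pairwise:
3 ^ 9 = 10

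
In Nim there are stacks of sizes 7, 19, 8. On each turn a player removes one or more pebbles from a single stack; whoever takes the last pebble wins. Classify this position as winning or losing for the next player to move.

Compute the nim-sum pairwise:
7 ^ 19 = 20
20 ^ 8 = 28
The nim-sum is 28 ≠ 0, so this is an N-position: the player to move can win.

Winning position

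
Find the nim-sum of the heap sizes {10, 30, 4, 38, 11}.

61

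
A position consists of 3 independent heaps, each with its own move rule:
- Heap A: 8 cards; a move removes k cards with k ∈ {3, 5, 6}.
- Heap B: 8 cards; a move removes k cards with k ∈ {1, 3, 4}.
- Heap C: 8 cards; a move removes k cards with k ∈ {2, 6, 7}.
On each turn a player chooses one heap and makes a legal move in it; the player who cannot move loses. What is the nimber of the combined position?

Build the Grundy sequence for heap A with g(k) = mex{g(k−s) : s ∈ {3, 5, 6}, s ≤ k}:
k:     0  1  2  3  4  5  6  7  8
g(k):  0  0  0  1  1  1  2  2  2
So g(8) = 2.
Build the Grundy sequence for heap B with g(k) = mex{g(k−s) : s ∈ {1, 3, 4}, s ≤ k}:
k:     0  1  2  3  4  5  6  7  8
g(k):  0  1  0  1  2  3  2  0  1
So g(8) = 1.
Build the Grundy sequence for heap C with g(k) = mex{g(k−s) : s ∈ {2, 6, 7}, s ≤ k}:
g(0) = mex{} = 0
g(1) = mex{} = 0
g(2) = mex{0} = 1
g(3) = mex{0} = 1
g(4) = mex{1} = 0
g(5) = mex{1} = 0
g(6) = mex{0} = 1
g(7) = mex{0} = 1
g(8) = mex{0,1} = 2
So g(8) = 2.
By the Sprague-Grundy theorem, the Grundy value of a sum of independent games is the XOR of the component values.
Combined value = 2 XOR 1 XOR 2 = 1.

1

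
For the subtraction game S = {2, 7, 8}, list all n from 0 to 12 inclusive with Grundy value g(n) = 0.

Compute g(0), g(1), … for moves {2, 7, 8}:
g(0) = mex{} = 0
g(1) = mex{} = 0
g(2) = mex{0} = 1
g(3) = mex{0} = 1
g(4) = mex{1} = 0
g(5) = mex{1} = 0
g(6) = mex{0} = 1
g(7) = mex{0} = 1
g(8) = mex{0,1} = 2
g(9) = mex{0,1} = 2
g(10) = mex{1,2} = 0
g(11) = mex{0,1,2} = 3
g(12) = mex{0} = 1
The P-positions (g = 0) in 0..12 are 0, 1, 4, 5, 10.

0, 1, 4, 5, 10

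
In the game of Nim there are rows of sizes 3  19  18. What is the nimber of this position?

Compute the nim-sum pairwise:
3 XOR 19 = 16
16 XOR 18 = 2

2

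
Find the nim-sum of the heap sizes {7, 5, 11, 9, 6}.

6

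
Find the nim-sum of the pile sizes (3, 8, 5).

14

Nim-sum: 3 XOR 8 XOR 5 = 14.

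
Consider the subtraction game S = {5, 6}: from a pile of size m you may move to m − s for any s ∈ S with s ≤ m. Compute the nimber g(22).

Grundy values for subtraction set {5, 6}:
k:     0  1  2  3  4  5  6  7  8  9 10 11 12 13 14 15 16 17 18 19 20 21 22
g(k):  0  0  0  0  0  1  1  1  1  1  2  0  0  0  0  0  1  1  1  1  1  2  0
So g(22) = 0.

0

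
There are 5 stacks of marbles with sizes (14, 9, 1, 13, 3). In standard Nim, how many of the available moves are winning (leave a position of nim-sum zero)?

3

Nim-sum: 14 XOR 9 XOR 1 XOR 13 XOR 3 = 8.
The overall nim-sum is X = 8. A stack of size p has a winning move iff p XOR X < p (reduce it to p XOR X).
  14: 14 XOR 8 = 6 < 14 — winning move (to 6).
  9: 9 XOR 8 = 1 < 9 — winning move (to 1).
  1: 1 XOR 8 = 9 ≥ 1 — no move.
  13: 13 XOR 8 = 5 < 13 — winning move (to 5).
  3: 3 XOR 8 = 11 ≥ 3 — no move.
That gives 3 winning moves.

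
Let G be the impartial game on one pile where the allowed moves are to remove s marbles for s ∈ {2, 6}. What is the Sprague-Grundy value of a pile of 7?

Build the Grundy sequence with g(k) = mex{g(k−s) : s ∈ {2, 6}, s ≤ k}:
k:     0  1  2  3  4  5  6  7
g(k):  0  0  1  1  0  0  1  1
So g(7) = 1.

1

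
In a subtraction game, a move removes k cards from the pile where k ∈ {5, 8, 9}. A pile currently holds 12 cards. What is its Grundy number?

2

Compute g(0), g(1), … for moves {5, 8, 9}:
g(0) = mex{} = 0
g(1) = mex{} = 0
g(2) = mex{} = 0
g(3) = mex{} = 0
g(4) = mex{} = 0
g(5) = mex{0} = 1
g(6) = mex{0} = 1
g(7) = mex{0} = 1
g(8) = mex{0} = 1
g(9) = mex{0} = 1
g(10) = mex{0,1} = 2
g(11) = mex{0,1} = 2
g(12) = mex{0,1} = 2
So g(12) = 2.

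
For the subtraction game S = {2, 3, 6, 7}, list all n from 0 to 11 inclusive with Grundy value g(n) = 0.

0, 1, 5, 9, 10

Build the Grundy sequence with g(k) = mex{g(k−s) : s ∈ {2, 3, 6, 7}, s ≤ k}:
g(0) = mex{} = 0
g(1) = mex{} = 0
g(2) = mex{0} = 1
g(3) = mex{0} = 1
g(4) = mex{0,1} = 2
g(5) = mex{1} = 0
g(6) = mex{0,1,2} = 3
g(7) = mex{0,2} = 1
g(8) = mex{0,1,3} = 2
g(9) = mex{1,3} = 0
g(10) = mex{1,2} = 0
g(11) = mex{0,2} = 1
The P-positions (g = 0) in 0..11 are 0, 1, 5, 9, 10.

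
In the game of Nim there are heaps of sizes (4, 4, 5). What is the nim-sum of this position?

5

Nim-sum: 4 XOR 4 XOR 5 = 5.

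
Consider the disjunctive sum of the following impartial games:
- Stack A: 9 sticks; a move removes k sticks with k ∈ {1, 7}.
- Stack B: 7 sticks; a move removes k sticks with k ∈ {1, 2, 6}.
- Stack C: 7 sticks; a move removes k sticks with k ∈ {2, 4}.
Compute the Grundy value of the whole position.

Build the Grundy sequence for stack A with g(k) = mex{g(k−s) : s ∈ {1, 7}, s ≤ k}:
g(0) = mex{} = 0
g(1) = mex{0} = 1
g(2) = mex{1} = 0
g(3) = mex{0} = 1
g(4) = mex{1} = 0
g(5) = mex{0} = 1
g(6) = mex{1} = 0
g(7) = mex{0} = 1
g(8) = mex{1} = 0
g(9) = mex{0} = 1
So g(9) = 1.
Build the Grundy sequence for stack B with g(k) = mex{g(k−s) : s ∈ {1, 2, 6}, s ≤ k}:
k:     0  1  2  3  4  5  6  7
g(k):  0  1  2  0  1  2  3  0
So g(7) = 0.
Build the Grundy sequence for stack C with g(k) = mex{g(k−s) : s ∈ {2, 4}, s ≤ k}:
k:     0  1  2  3  4  5  6  7
g(k):  0  0  1  1  2  2  0  0
So g(7) = 0.
The value of a disjunctive sum is the nim-sum of the parts.
Combined value = 1 XOR 0 XOR 0 = 1.

1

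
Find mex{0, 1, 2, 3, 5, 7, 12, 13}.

4

The values 0, 1, 2, 3 are all present; 4 is the first non-negative integer missing from the set.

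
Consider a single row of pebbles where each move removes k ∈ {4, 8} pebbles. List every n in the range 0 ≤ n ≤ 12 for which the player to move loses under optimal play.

Compute g(0), g(1), … for moves {4, 8}:
g(0) = mex{} = 0
g(1) = mex{} = 0
g(2) = mex{} = 0
g(3) = mex{} = 0
g(4) = mex{0} = 1
g(5) = mex{0} = 1
g(6) = mex{0} = 1
g(7) = mex{0} = 1
g(8) = mex{0,1} = 2
g(9) = mex{0,1} = 2
g(10) = mex{0,1} = 2
g(11) = mex{0,1} = 2
g(12) = mex{1,2} = 0
The P-positions (g = 0) in 0..12 are 0, 1, 2, 3, 12.

0, 1, 2, 3, 12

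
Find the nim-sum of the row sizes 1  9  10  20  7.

Nim-sum: 1 ^ 9 ^ 10 ^ 20 ^ 7 = 17.

17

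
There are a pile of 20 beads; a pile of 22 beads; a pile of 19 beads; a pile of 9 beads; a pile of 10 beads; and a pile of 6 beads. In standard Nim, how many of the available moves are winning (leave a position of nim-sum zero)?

Bitwise XOR of the heap sizes:
  10100  (20)
  10110  (22)
  10011  (19)
  01001  (9)
  01010  (10)
  00110  (6)
  -----
  10100  (20)
The overall nim-sum is X = 20. A pile of size p has a winning move iff p XOR X < p (reduce it to p XOR X).
  20: 20 XOR 20 = 0 < 20 — winning move (to 0).
  22: 22 XOR 20 = 2 < 22 — winning move (to 2).
  19: 19 XOR 20 = 7 < 19 — winning move (to 7).
  9: 9 XOR 20 = 29 ≥ 9 — no move.
  10: 10 XOR 20 = 30 ≥ 10 — no move.
  6: 6 XOR 20 = 18 ≥ 6 — no move.
That gives 3 winning moves.

3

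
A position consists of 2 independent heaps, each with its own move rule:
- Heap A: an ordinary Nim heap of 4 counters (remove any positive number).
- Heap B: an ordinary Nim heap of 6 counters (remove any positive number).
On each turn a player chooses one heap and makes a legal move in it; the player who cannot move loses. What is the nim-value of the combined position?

Heap A is a plain Nim heap of size 4, so its Grundy value is 4.
Heap B is a plain Nim heap of size 6, so its Grundy value is 6.
By the Sprague-Grundy theorem, the Grundy value of a sum of independent games is the XOR of the component values.
Combined value = 4 ⊕ 6 = 2.

2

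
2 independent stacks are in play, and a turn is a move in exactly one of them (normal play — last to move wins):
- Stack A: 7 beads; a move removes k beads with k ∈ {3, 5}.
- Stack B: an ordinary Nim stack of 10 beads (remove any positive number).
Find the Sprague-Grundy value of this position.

Grundy values for stack A (subtraction set {3, 5}):
g(0) = mex{} = 0
g(1) = mex{} = 0
g(2) = mex{} = 0
g(3) = mex{0} = 1
g(4) = mex{0} = 1
g(5) = mex{0} = 1
g(6) = mex{0,1} = 2
g(7) = mex{0,1} = 2
So g(7) = 2.
Stack B is a plain Nim stack of size 10, so its Grundy value is 10.
By the Sprague-Grundy theorem, the Grundy value of a sum of independent games is the XOR of the component values.
Combined value = 2 ⊕ 10 = 8.

8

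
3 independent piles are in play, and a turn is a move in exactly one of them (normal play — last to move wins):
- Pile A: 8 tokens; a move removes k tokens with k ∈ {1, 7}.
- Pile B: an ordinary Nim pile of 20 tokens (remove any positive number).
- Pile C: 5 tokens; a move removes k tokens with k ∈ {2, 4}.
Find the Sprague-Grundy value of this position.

For pile A, compute g(0), g(1), … with moves {1, 7}:
k:     0  1  2  3  4  5  6  7  8
g(k):  0  1  0  1  0  1  0  1  0
So g(8) = 0.
Pile B is a plain Nim pile of size 20, so its Grundy value is 20.
Grundy values for pile C (subtraction set {2, 4}):
k:     0  1  2  3  4  5
g(k):  0  0  1  1  2  2
So g(5) = 2.
The value of a disjunctive sum is the nim-sum of the parts.
Combined value = 0 ⊕ 20 ⊕ 2 = 22.

22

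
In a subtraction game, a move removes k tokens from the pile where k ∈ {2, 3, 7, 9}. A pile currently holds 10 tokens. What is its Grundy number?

2

Compute g(0), g(1), … for moves {2, 3, 7, 9}:
g(0) = mex{} = 0
g(1) = mex{} = 0
g(2) = mex{0} = 1
g(3) = mex{0} = 1
g(4) = mex{0,1} = 2
g(5) = mex{1} = 0
g(6) = mex{1,2} = 0
g(7) = mex{0,2} = 1
g(8) = mex{0} = 1
g(9) = mex{0,1} = 2
g(10) = mex{0,1} = 2
So g(10) = 2.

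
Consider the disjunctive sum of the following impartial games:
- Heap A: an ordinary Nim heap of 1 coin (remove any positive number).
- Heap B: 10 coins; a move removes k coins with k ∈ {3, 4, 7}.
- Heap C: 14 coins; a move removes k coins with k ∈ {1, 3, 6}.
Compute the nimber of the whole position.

0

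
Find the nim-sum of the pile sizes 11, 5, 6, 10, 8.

10

In binary:
  1011  (11)
  0101  (5)
  0110  (6)
  1010  (10)
  1000  (8)
  ----
  1010  (10)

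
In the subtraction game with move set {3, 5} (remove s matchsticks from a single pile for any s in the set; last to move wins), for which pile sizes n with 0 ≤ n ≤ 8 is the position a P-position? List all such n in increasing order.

Build the Grundy sequence with g(k) = mex{g(k−s) : s ∈ {3, 5}, s ≤ k}:
k:     0  1  2  3  4  5  6  7  8
g(k):  0  0  0  1  1  1  2  2  0
The P-positions (g = 0) in 0..8 are 0, 1, 2, 8.

0, 1, 2, 8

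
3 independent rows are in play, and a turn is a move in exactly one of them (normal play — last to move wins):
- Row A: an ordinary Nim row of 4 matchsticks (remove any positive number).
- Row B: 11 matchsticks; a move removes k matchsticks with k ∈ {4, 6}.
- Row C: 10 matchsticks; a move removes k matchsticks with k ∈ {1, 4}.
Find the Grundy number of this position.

4

Row A is a plain Nim row of size 4, so its Grundy value is 4.
Build the Grundy sequence for row B with g(k) = mex{g(k−s) : s ∈ {4, 6}, s ≤ k}:
g(0) = mex{} = 0
g(1) = mex{} = 0
g(2) = mex{} = 0
g(3) = mex{} = 0
g(4) = mex{0} = 1
g(5) = mex{0} = 1
g(6) = mex{0} = 1
g(7) = mex{0} = 1
g(8) = mex{0,1} = 2
g(9) = mex{0,1} = 2
g(10) = mex{1} = 0
g(11) = mex{1} = 0
So g(11) = 0.
Build the Grundy sequence for row C with g(k) = mex{g(k−s) : s ∈ {1, 4}, s ≤ k}:
g(0) = mex{} = 0
g(1) = mex{0} = 1
g(2) = mex{1} = 0
g(3) = mex{0} = 1
g(4) = mex{0,1} = 2
g(5) = mex{1,2} = 0
g(6) = mex{0} = 1
g(7) = mex{1} = 0
g(8) = mex{0,2} = 1
g(9) = mex{0,1} = 2
g(10) = mex{1,2} = 0
So g(10) = 0.
The value of a disjunctive sum is the nim-sum of the parts.
Combined value = 4 XOR 0 XOR 0 = 4.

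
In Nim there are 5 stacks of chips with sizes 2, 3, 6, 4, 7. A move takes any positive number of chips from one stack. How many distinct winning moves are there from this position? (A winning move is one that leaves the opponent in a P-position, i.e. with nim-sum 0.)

Nim-sum: 2 XOR 3 XOR 6 XOR 4 XOR 7 = 4.
The overall nim-sum is X = 4. A stack of size p has a winning move iff p XOR X < p (reduce it to p XOR X).
  2: 2 XOR 4 = 6 ≥ 2 — no move.
  3: 3 XOR 4 = 7 ≥ 3 — no move.
  6: 6 XOR 4 = 2 < 6 — winning move (to 2).
  4: 4 XOR 4 = 0 < 4 — winning move (to 0).
  7: 7 XOR 4 = 3 < 7 — winning move (to 3).
That gives 3 winning moves.

3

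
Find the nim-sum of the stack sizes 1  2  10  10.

3

Compute the nim-sum pairwise:
1 ⊕ 2 = 3
3 ⊕ 10 = 9
9 ⊕ 10 = 3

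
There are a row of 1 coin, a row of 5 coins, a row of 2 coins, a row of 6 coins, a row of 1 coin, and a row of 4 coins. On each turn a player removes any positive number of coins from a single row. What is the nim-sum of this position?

5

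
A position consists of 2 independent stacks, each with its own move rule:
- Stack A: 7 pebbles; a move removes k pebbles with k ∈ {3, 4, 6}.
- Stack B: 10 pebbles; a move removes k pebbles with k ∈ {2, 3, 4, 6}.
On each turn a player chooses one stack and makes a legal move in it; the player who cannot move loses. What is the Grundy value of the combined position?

Grundy values for stack A (subtraction set {3, 4, 6}):
g(0) = mex{} = 0
g(1) = mex{} = 0
g(2) = mex{} = 0
g(3) = mex{0} = 1
g(4) = mex{0} = 1
g(5) = mex{0} = 1
g(6) = mex{0,1} = 2
g(7) = mex{0,1} = 2
So g(7) = 2.
Build the Grundy sequence for stack B with g(k) = mex{g(k−s) : s ∈ {2, 3, 4, 6}, s ≤ k}:
k:     0  1  2  3  4  5  6  7  8  9 10
g(k):  0  0  1  1  2  2  3  3  0  0  1
So g(10) = 1.
The value of a disjunctive sum is the nim-sum of the parts.
Combined value = 2 ⊕ 1 = 3.

3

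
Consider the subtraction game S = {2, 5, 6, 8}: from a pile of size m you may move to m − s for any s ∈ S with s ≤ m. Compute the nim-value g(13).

Build the Grundy sequence with g(k) = mex{g(k−s) : s ∈ {2, 5, 6, 8}, s ≤ k}:
g(0) = mex{} = 0
g(1) = mex{} = 0
g(2) = mex{0} = 1
g(3) = mex{0} = 1
g(4) = mex{1} = 0
g(5) = mex{0,1} = 2
g(6) = mex{0} = 1
g(7) = mex{0,1,2} = 3
g(8) = mex{0,1} = 2
g(9) = mex{0,1,3} = 2
g(10) = mex{0,1,2} = 3
g(11) = mex{1,2} = 0
g(12) = mex{0,1,3} = 2
g(13) = mex{0,2,3} = 1
So g(13) = 1.

1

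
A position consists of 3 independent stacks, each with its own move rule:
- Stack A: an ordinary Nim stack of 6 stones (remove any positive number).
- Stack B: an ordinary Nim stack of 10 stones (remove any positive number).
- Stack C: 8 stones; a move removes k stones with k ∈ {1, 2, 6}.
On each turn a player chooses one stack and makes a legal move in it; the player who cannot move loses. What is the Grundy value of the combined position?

Stack A is a plain Nim stack of size 6, so its Grundy value is 6.
Stack B is a plain Nim stack of size 10, so its Grundy value is 10.
Grundy values for stack C (subtraction set {1, 2, 6}):
g(0) = mex{} = 0
g(1) = mex{0} = 1
g(2) = mex{0,1} = 2
g(3) = mex{1,2} = 0
g(4) = mex{0,2} = 1
g(5) = mex{0,1} = 2
g(6) = mex{0,1,2} = 3
g(7) = mex{1,2,3} = 0
g(8) = mex{0,2,3} = 1
So g(8) = 1.
The value of a disjunctive sum is the nim-sum of the parts.
Combined value = 6 XOR 10 XOR 1 = 13.

13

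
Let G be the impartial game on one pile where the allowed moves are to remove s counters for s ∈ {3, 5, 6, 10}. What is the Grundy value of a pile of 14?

4

Build the Grundy sequence with g(k) = mex{g(k−s) : s ∈ {3, 5, 6, 10}, s ≤ k}:
g(0) = mex{} = 0
g(1) = mex{} = 0
g(2) = mex{} = 0
g(3) = mex{0} = 1
g(4) = mex{0} = 1
g(5) = mex{0} = 1
g(6) = mex{0,1} = 2
g(7) = mex{0,1} = 2
g(8) = mex{0,1} = 2
g(9) = mex{1,2} = 0
g(10) = mex{0,1,2} = 3
g(11) = mex{0,1,2} = 3
g(12) = mex{0,2} = 1
g(13) = mex{1,2,3} = 0
g(14) = mex{0,1,2,3} = 4
So g(14) = 4.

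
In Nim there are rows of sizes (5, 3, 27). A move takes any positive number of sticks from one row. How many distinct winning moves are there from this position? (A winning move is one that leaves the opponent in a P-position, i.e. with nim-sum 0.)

1

Nim-sum: 5 ⊕ 3 ⊕ 27 = 29.
The overall nim-sum is X = 29. A row of size p has a winning move iff p XOR X < p (reduce it to p XOR X).
  5: 5 XOR 29 = 24 ≥ 5 — no move.
  3: 3 XOR 29 = 30 ≥ 3 — no move.
  27: 27 XOR 29 = 6 < 27 — winning move (to 6).
That gives 1 winning move.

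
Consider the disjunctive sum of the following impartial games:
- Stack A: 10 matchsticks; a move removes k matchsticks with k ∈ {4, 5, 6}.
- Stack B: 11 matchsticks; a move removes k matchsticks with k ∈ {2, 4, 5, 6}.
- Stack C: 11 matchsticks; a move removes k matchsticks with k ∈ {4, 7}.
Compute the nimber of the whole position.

1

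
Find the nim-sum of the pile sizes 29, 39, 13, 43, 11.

23

Compute the nim-sum pairwise:
29 ^ 39 = 58
58 ^ 13 = 55
55 ^ 43 = 28
28 ^ 11 = 23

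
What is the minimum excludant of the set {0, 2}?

0 is in the set but 1 is not, so the mex is 1.

1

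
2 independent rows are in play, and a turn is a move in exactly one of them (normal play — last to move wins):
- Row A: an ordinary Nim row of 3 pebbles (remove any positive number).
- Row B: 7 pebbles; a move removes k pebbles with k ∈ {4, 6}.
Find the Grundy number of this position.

2

Row A is a plain Nim row of size 3, so its Grundy value is 3.
Grundy values for row B (subtraction set {4, 6}):
k:     0  1  2  3  4  5  6  7
g(k):  0  0  0  0  1  1  1  1
So g(7) = 1.
By the Sprague-Grundy theorem, the Grundy value of a sum of independent games is the XOR of the component values.
Combined value = 3 XOR 1 = 2.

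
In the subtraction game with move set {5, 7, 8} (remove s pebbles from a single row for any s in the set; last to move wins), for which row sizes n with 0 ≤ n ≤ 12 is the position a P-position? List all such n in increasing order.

Compute g(0), g(1), … for moves {5, 7, 8}:
g(0) = mex{} = 0
g(1) = mex{} = 0
g(2) = mex{} = 0
g(3) = mex{} = 0
g(4) = mex{} = 0
g(5) = mex{0} = 1
g(6) = mex{0} = 1
g(7) = mex{0} = 1
g(8) = mex{0} = 1
g(9) = mex{0} = 1
g(10) = mex{0,1} = 2
g(11) = mex{0,1} = 2
g(12) = mex{0,1} = 2
The P-positions (g = 0) in 0..12 are 0, 1, 2, 3, 4.

0, 1, 2, 3, 4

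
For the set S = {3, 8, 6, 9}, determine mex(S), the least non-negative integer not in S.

0 is not in the set, so the mex is 0.

0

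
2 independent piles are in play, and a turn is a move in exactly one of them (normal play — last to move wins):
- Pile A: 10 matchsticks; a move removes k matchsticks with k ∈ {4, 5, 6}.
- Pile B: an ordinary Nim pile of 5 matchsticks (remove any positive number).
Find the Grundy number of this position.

5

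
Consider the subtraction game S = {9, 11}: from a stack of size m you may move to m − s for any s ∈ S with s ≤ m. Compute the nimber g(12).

1

Compute g(0), g(1), … for moves {9, 11}:
g(0) = mex{} = 0
g(1) = mex{} = 0
g(2) = mex{} = 0
g(3) = mex{} = 0
g(4) = mex{} = 0
g(5) = mex{} = 0
g(6) = mex{} = 0
g(7) = mex{} = 0
g(8) = mex{} = 0
g(9) = mex{0} = 1
g(10) = mex{0} = 1
g(11) = mex{0} = 1
g(12) = mex{0} = 1
So g(12) = 1.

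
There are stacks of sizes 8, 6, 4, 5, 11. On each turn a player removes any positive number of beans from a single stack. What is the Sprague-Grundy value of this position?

In binary:
  1000  (8)
  0110  (6)
  0100  (4)
  0101  (5)
  1011  (11)
  ----
  0100  (4)

4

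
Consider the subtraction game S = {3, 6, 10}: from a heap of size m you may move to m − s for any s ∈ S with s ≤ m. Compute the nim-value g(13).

Compute g(0), g(1), … for moves {3, 6, 10}:
g(0) = mex{} = 0
g(1) = mex{} = 0
g(2) = mex{} = 0
g(3) = mex{0} = 1
g(4) = mex{0} = 1
g(5) = mex{0} = 1
g(6) = mex{0,1} = 2
g(7) = mex{0,1} = 2
g(8) = mex{0,1} = 2
g(9) = mex{1,2} = 0
g(10) = mex{0,1,2} = 3
g(11) = mex{0,1,2} = 3
g(12) = mex{0,2} = 1
g(13) = mex{1,2,3} = 0
So g(13) = 0.

0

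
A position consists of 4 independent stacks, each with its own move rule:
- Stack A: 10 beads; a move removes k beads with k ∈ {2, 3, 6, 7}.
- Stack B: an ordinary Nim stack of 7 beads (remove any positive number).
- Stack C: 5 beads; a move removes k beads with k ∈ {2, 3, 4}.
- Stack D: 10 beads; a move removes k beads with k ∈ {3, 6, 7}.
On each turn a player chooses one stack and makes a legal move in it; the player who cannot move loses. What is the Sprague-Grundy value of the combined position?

Build the Grundy sequence for stack A with g(k) = mex{g(k−s) : s ∈ {2, 3, 6, 7}, s ≤ k}:
g(0) = mex{} = 0
g(1) = mex{} = 0
g(2) = mex{0} = 1
g(3) = mex{0} = 1
g(4) = mex{0,1} = 2
g(5) = mex{1} = 0
g(6) = mex{0,1,2} = 3
g(7) = mex{0,2} = 1
g(8) = mex{0,1,3} = 2
g(9) = mex{1,3} = 0
g(10) = mex{1,2} = 0
So g(10) = 0.
Stack B is a plain Nim stack of size 7, so its Grundy value is 7.
Build the Grundy sequence for stack C with g(k) = mex{g(k−s) : s ∈ {2, 3, 4}, s ≤ k}:
k:     0  1  2  3  4  5
g(k):  0  0  1  1  2  2
So g(5) = 2.
Build the Grundy sequence for stack D with g(k) = mex{g(k−s) : s ∈ {3, 6, 7}, s ≤ k}:
k:     0  1  2  3  4  5  6  7  8  9 10
g(k):  0  0  0  1  1  1  2  2  2  3  0
So g(10) = 0.
The value of a disjunctive sum is the nim-sum of the parts.
Combined value = 0 ⊕ 7 ⊕ 2 ⊕ 0 = 5.

5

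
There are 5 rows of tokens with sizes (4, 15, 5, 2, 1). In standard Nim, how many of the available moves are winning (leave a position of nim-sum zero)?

Nim-sum: 4 XOR 15 XOR 5 XOR 2 XOR 1 = 13.
The overall nim-sum is X = 13. A row of size p has a winning move iff p XOR X < p (reduce it to p XOR X).
  4: 4 XOR 13 = 9 ≥ 4 — no move.
  15: 15 XOR 13 = 2 < 15 — winning move (to 2).
  5: 5 XOR 13 = 8 ≥ 5 — no move.
  2: 2 XOR 13 = 15 ≥ 2 — no move.
  1: 1 XOR 13 = 12 ≥ 1 — no move.
That gives 1 winning move.

1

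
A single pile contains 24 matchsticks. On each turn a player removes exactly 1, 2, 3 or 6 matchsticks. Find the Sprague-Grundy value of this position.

Build the Grundy sequence with g(k) = mex{g(k−s) : s ∈ {1, 2, 3, 6}, s ≤ k}:
k:     0  1  2  3  4  5  6  7  8  9 10 11 12 13 14 15 16 17 18 19 20 21 22 23 24
g(k):  0  1  2  3  0  1  2  3  0  1  2  3  0  1  2  3  0  1  2  3  0  1  2  3  0
So g(24) = 0.

0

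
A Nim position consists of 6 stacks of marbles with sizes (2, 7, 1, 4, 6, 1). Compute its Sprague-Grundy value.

7

Compute the nim-sum pairwise:
2 ⊕ 7 = 5
5 ⊕ 1 = 4
4 ⊕ 4 = 0
0 ⊕ 6 = 6
6 ⊕ 1 = 7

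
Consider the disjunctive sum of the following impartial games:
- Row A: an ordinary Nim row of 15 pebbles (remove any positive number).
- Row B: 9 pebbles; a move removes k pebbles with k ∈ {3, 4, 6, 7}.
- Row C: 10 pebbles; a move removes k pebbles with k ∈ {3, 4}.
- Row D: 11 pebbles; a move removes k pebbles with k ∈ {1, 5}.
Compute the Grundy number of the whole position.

12

Row A is a plain Nim row of size 15, so its Grundy value is 15.
For row B, compute g(0), g(1), … with moves {3, 4, 6, 7}:
g(0) = mex{} = 0
g(1) = mex{} = 0
g(2) = mex{} = 0
g(3) = mex{0} = 1
g(4) = mex{0} = 1
g(5) = mex{0} = 1
g(6) = mex{0,1} = 2
g(7) = mex{0,1} = 2
g(8) = mex{0,1} = 2
g(9) = mex{0,1,2} = 3
So g(9) = 3.
Grundy values for row C (subtraction set {3, 4}):
k:     0  1  2  3  4  5  6  7  8  9 10
g(k):  0  0  0  1  1  1  2  0  0  0  1
So g(10) = 1.
Grundy values for row D (subtraction set {1, 5}):
g(0) = mex{} = 0
g(1) = mex{0} = 1
g(2) = mex{1} = 0
g(3) = mex{0} = 1
g(4) = mex{1} = 0
g(5) = mex{0} = 1
g(6) = mex{1} = 0
g(7) = mex{0} = 1
g(8) = mex{1} = 0
g(9) = mex{0} = 1
g(10) = mex{1} = 0
g(11) = mex{0} = 1
So g(11) = 1.
By the Sprague-Grundy theorem, the Grundy value of a sum of independent games is the XOR of the component values.
Combined value = 15 XOR 3 XOR 1 XOR 1 = 12.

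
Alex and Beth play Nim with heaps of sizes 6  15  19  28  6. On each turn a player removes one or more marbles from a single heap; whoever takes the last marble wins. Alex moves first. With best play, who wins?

Beth wins

Nim-sum: 6 ^ 15 ^ 19 ^ 28 ^ 6 = 0.
The nim-sum is 0, so this is a P-position: the player to move is in a losing position under optimal play; Alex is about to move from it and so loses — Beth wins.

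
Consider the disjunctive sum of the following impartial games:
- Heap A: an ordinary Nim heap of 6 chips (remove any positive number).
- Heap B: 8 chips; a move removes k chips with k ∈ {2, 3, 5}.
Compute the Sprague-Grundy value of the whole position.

Heap A is a plain Nim heap of size 6, so its Grundy value is 6.
For heap B, compute g(0), g(1), … with moves {2, 3, 5}:
k:     0  1  2  3  4  5  6  7  8
g(k):  0  0  1  1  2  2  3  0  0
So g(8) = 0.
The value of a disjunctive sum is the nim-sum of the parts.
Combined value = 6 ⊕ 0 = 6.

6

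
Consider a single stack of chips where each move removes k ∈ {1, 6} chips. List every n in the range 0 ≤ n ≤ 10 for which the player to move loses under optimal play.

0, 2, 4, 7, 9

Compute g(0), g(1), … for moves {1, 6}:
g(0) = mex{} = 0
g(1) = mex{0} = 1
g(2) = mex{1} = 0
g(3) = mex{0} = 1
g(4) = mex{1} = 0
g(5) = mex{0} = 1
g(6) = mex{0,1} = 2
g(7) = mex{1,2} = 0
g(8) = mex{0} = 1
g(9) = mex{1} = 0
g(10) = mex{0} = 1
The P-positions (g = 0) in 0..10 are 0, 2, 4, 7, 9.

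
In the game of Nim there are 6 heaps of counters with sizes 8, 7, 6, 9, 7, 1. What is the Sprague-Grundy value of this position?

Nim-sum: 8 XOR 7 XOR 6 XOR 9 XOR 7 XOR 1 = 6.

6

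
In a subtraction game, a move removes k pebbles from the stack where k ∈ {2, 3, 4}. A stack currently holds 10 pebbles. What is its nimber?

Grundy values for subtraction set {2, 3, 4}:
k:     0  1  2  3  4  5  6  7  8  9 10
g(k):  0  0  1  1  2  2  0  0  1  1  2
So g(10) = 2.

2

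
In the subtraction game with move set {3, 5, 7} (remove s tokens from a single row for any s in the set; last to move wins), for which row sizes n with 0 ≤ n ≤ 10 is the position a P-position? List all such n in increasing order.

0, 1, 2, 10

Grundy values for subtraction set {3, 5, 7}:
k:     0  1  2  3  4  5  6  7  8  9 10
g(k):  0  0  0  1  1  1  2  2  2  3  0
The P-positions (g = 0) in 0..10 are 0, 1, 2, 10.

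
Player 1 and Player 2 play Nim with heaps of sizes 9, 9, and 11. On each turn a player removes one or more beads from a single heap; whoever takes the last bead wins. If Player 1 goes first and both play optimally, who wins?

Player 1 wins

Bitwise XOR of the heap sizes:
  1001  (9)
  1001  (9)
  1011  (11)
  ----
  1011  (11)
The nim-sum is 11 ≠ 0, so this is an N-position: the player to move can win; Player 1 has a winning move.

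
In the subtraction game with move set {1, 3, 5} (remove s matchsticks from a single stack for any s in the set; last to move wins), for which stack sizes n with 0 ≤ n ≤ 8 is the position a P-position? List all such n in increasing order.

0, 2, 4, 6, 8

Grundy values for subtraction set {1, 3, 5}:
g(0) = mex{} = 0
g(1) = mex{0} = 1
g(2) = mex{1} = 0
g(3) = mex{0} = 1
g(4) = mex{1} = 0
g(5) = mex{0} = 1
g(6) = mex{1} = 0
g(7) = mex{0} = 1
g(8) = mex{1} = 0
The P-positions (g = 0) in 0..8 are 0, 2, 4, 6, 8.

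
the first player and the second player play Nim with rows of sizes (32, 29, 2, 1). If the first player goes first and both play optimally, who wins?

the first player wins

In binary:
  100000  (32)
  011101  (29)
  000010  (2)
  000001  (1)
  ------
  111110  (62)
The nim-sum is 62 ≠ 0, so this is an N-position: the player to move can win; the first player has a winning move.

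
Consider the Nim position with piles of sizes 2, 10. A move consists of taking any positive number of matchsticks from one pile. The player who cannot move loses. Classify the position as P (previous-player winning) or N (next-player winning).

N-position

Compute the nim-sum pairwise:
2 ⊕ 10 = 8
The nim-sum is 8 ≠ 0, so this is an N-position: the player to move can win.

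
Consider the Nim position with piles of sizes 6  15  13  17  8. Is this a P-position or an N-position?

Compute the nim-sum pairwise:
6 ^ 15 = 9
9 ^ 13 = 4
4 ^ 17 = 21
21 ^ 8 = 29
The nim-sum is 29 ≠ 0, so this is an N-position: the player to move can win.

N-position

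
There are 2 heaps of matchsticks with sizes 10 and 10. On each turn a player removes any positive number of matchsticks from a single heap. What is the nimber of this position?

Compute the nim-sum pairwise:
10 XOR 10 = 0

0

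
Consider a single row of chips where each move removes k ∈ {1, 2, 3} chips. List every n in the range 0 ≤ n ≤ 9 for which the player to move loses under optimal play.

Grundy values for subtraction set {1, 2, 3}:
g(0) = mex{} = 0
g(1) = mex{0} = 1
g(2) = mex{0,1} = 2
g(3) = mex{0,1,2} = 3
g(4) = mex{1,2,3} = 0
g(5) = mex{0,2,3} = 1
g(6) = mex{0,1,3} = 2
g(7) = mex{0,1,2} = 3
g(8) = mex{1,2,3} = 0
g(9) = mex{0,2,3} = 1
The P-positions (g = 0) in 0..9 are 0, 4, 8.

0, 4, 8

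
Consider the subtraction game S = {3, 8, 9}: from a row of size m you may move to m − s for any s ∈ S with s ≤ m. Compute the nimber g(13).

Grundy values for subtraction set {3, 8, 9}:
g(0) = mex{} = 0
g(1) = mex{} = 0
g(2) = mex{} = 0
g(3) = mex{0} = 1
g(4) = mex{0} = 1
g(5) = mex{0} = 1
g(6) = mex{1} = 0
g(7) = mex{1} = 0
g(8) = mex{0,1} = 2
g(9) = mex{0} = 1
g(10) = mex{0} = 1
g(11) = mex{0,1,2} = 3
g(12) = mex{1} = 0
g(13) = mex{1} = 0
So g(13) = 0.

0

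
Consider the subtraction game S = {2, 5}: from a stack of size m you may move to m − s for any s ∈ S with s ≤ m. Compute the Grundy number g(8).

Compute g(0), g(1), … for moves {2, 5}:
k:     0  1  2  3  4  5  6  7  8
g(k):  0  0  1  1  0  2  1  0  0
So g(8) = 0.

0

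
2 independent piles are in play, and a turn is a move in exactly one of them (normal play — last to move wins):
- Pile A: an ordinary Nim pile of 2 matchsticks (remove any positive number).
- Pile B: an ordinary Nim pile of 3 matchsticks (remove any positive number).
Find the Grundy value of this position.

1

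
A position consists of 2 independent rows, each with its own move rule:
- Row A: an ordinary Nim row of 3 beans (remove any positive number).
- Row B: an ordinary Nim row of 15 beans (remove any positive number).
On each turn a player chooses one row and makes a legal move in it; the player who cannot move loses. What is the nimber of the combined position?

12

Row A is a plain Nim row of size 3, so its Grundy value is 3.
Row B is a plain Nim row of size 15, so its Grundy value is 15.
The value of a disjunctive sum is the nim-sum of the parts.
Combined value = 3 ⊕ 15 = 12.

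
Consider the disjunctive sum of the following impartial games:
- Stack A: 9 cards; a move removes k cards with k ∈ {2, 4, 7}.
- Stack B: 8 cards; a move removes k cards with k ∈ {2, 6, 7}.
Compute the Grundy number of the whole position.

2

Build the Grundy sequence for stack A with g(k) = mex{g(k−s) : s ∈ {2, 4, 7}, s ≤ k}:
g(0) = mex{} = 0
g(1) = mex{} = 0
g(2) = mex{0} = 1
g(3) = mex{0} = 1
g(4) = mex{0,1} = 2
g(5) = mex{0,1} = 2
g(6) = mex{1,2} = 0
g(7) = mex{0,1,2} = 3
g(8) = mex{0,2} = 1
g(9) = mex{1,2,3} = 0
So g(9) = 0.
For stack B, compute g(0), g(1), … with moves {2, 6, 7}:
k:     0  1  2  3  4  5  6  7  8
g(k):  0  0  1  1  0  0  1  1  2
So g(8) = 2.
The value of a disjunctive sum is the nim-sum of the parts.
Combined value = 0 XOR 2 = 2.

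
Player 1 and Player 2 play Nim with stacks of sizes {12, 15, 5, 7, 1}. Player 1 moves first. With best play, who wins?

Player 2 wins

Bitwise XOR of the heap sizes:
  1100  (12)
  1111  (15)
  0101  (5)
  0111  (7)
  0001  (1)
  ----
  0000  (0)
The nim-sum is 0, so this is a P-position: the player to move is in a losing position under optimal play; Player 1 is about to move from it and so loses — Player 2 wins.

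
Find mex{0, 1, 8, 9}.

The values 0, 1 are all present; 2 is the first non-negative integer missing from the set.

2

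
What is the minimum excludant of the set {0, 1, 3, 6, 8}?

2

The values 0, 1 are all present; 2 is the first non-negative integer missing from the set.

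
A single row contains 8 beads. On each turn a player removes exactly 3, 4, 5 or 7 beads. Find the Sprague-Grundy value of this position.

2

Grundy values for subtraction set {3, 4, 5, 7}:
k:     0  1  2  3  4  5  6  7  8
g(k):  0  0  0  1  1  1  2  2  2
So g(8) = 2.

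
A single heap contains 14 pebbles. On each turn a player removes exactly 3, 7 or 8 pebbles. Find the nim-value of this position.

Build the Grundy sequence with g(k) = mex{g(k−s) : s ∈ {3, 7, 8}, s ≤ k}:
g(0) = mex{} = 0
g(1) = mex{} = 0
g(2) = mex{} = 0
g(3) = mex{0} = 1
g(4) = mex{0} = 1
g(5) = mex{0} = 1
g(6) = mex{1} = 0
g(7) = mex{0,1} = 2
g(8) = mex{0,1} = 2
g(9) = mex{0} = 1
g(10) = mex{0,1,2} = 3
g(11) = mex{1,2} = 0
g(12) = mex{1} = 0
g(13) = mex{0,1,3} = 2
g(14) = mex{0,2} = 1
So g(14) = 1.

1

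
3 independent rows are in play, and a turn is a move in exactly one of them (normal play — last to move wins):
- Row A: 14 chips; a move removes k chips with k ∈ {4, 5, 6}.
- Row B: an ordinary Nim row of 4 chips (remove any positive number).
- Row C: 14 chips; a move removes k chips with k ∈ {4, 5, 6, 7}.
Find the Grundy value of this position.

5

Grundy values for row A (subtraction set {4, 5, 6}):
k:     0  1  2  3  4  5  6  7  8  9 10 11 12 13 14
g(k):  0  0  0  0  1  1  1  1  2  2  0  0  0  0  1
So g(14) = 1.
Row B is a plain Nim row of size 4, so its Grundy value is 4.
Grundy values for row C (subtraction set {4, 5, 6, 7}):
g(0) = mex{} = 0
g(1) = mex{} = 0
g(2) = mex{} = 0
g(3) = mex{} = 0
g(4) = mex{0} = 1
g(5) = mex{0} = 1
g(6) = mex{0} = 1
g(7) = mex{0} = 1
g(8) = mex{0,1} = 2
g(9) = mex{0,1} = 2
g(10) = mex{0,1} = 2
g(11) = mex{1} = 0
g(12) = mex{1,2} = 0
g(13) = mex{1,2} = 0
g(14) = mex{1,2} = 0
So g(14) = 0.
The value of a disjunctive sum is the nim-sum of the parts.
Combined value = 1 XOR 4 XOR 0 = 5.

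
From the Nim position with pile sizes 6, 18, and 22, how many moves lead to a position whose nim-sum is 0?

3

Bitwise XOR of the heap sizes:
  00110  (6)
  10010  (18)
  10110  (22)
  -----
  00010  (2)
The overall nim-sum is X = 2. A pile of size p has a winning move iff p XOR X < p (reduce it to p XOR X).
  6: 6 XOR 2 = 4 < 6 — winning move (to 4).
  18: 18 XOR 2 = 16 < 18 — winning move (to 16).
  22: 22 XOR 2 = 20 < 22 — winning move (to 20).
That gives 3 winning moves.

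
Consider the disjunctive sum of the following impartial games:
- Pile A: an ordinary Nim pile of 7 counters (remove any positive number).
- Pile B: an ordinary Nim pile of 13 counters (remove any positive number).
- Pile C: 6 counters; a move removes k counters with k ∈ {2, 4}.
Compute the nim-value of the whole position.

10

Pile A is a plain Nim pile of size 7, so its Grundy value is 7.
Pile B is a plain Nim pile of size 13, so its Grundy value is 13.
For pile C, compute g(0), g(1), … with moves {2, 4}:
k:     0  1  2  3  4  5  6
g(k):  0  0  1  1  2  2  0
So g(6) = 0.
By the Sprague-Grundy theorem, the Grundy value of a sum of independent games is the XOR of the component values.
Combined value = 7 ⊕ 13 ⊕ 0 = 10.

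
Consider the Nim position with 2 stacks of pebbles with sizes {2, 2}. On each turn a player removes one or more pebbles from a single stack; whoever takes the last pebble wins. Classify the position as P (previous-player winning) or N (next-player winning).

P-position

Nim-sum: 2 XOR 2 = 0.
The nim-sum is 0, so this is a P-position: the player to move is in a losing position under optimal play.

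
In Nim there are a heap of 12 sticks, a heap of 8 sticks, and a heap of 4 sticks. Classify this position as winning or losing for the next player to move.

Losing position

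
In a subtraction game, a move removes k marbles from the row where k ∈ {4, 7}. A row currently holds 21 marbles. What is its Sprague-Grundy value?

Build the Grundy sequence with g(k) = mex{g(k−s) : s ∈ {4, 7}, s ≤ k}:
k:     0  1  2  3  4  5  6  7  8  9 10 11 12 13 14 15 16 17 18 19 20 21
g(k):  0  0  0  0  1  1  1  1  2  2  2  0  0  0  0  1  1  1  1  2  2  2
So g(21) = 2.

2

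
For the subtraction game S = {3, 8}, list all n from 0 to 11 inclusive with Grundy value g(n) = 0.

Grundy values for subtraction set {3, 8}:
g(0) = mex{} = 0
g(1) = mex{} = 0
g(2) = mex{} = 0
g(3) = mex{0} = 1
g(4) = mex{0} = 1
g(5) = mex{0} = 1
g(6) = mex{1} = 0
g(7) = mex{1} = 0
g(8) = mex{0,1} = 2
g(9) = mex{0} = 1
g(10) = mex{0} = 1
g(11) = mex{1,2} = 0
The P-positions (g = 0) in 0..11 are 0, 1, 2, 6, 7, 11.

0, 1, 2, 6, 7, 11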